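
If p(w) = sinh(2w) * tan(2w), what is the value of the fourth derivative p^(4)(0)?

Take the Cauchy product of the two expansions.
The coefficient of w^4 in the expansion is 8, so p^(4)(0) = 4! * (8) = 192.

192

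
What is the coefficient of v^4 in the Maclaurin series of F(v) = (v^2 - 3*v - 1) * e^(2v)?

Multiply each power in the prefactor through the base expansion.
[v^0] = -1;  [v^1] = -5;  [v^2] = -7;  [v^3] = -16/3;  [v^4] = -8/3.
So c_4 = F^(4)(0)/4! = -8/3.

-8/3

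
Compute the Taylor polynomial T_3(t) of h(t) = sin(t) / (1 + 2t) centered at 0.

23*t^3/6 - 2*t^2 + t

Expand each factor separately, then convolve coefficients.
h(0) = 0
h′(0) = 1
h′′(0) = -4
h′′′(0) = 23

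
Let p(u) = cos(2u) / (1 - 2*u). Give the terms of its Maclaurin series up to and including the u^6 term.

1556*u^6/45 + 52*u^5/3 + 26*u^4/3 + 4*u^3 + 2*u^2 + 2*u + 1

Use 1/(1 - r) = Σ r^k on the denominator, then take the Cauchy product.
p(0) = 1
p′(0) = 2
p′′(0) = 4
p′′′(0) = 24
p^(4)(0) = 208
p^(5)(0) = 2080
p^(6)(0) = 24896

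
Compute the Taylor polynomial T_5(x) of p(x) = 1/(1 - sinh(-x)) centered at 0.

-181*x^5/120 + 4*x^4/3 - 7*x^3/6 + x^2 - x + 1

Plug the Maclaurin series of the inner function into that of the outer and collect terms.
[x^0] = 1;  [x^1] = -1;  [x^2] = 1;  [x^3] = -7/6;  [x^4] = 4/3;  [x^5] = -181/120.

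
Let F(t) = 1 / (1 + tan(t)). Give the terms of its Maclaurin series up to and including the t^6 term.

Use the geometric series for the reciprocal, then substitute.
F(0) = 1
F′(0) = -1
F′′(0) = 2
F′′′(0) = -8
F^(4)(0) = 40
F^(5)(0) = -256
F^(6)(0) = 1952

122*t^6/45 - 32*t^5/15 + 5*t^4/3 - 4*t^3/3 + t^2 - t + 1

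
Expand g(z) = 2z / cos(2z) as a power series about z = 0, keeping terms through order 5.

20*z^5/3 + 4*z^3 + 2*z

Invert the denominator's series and multiply.
g(0) = 0
g′(0) = 2
g′′(0) = 0
g′′′(0) = 24
g^(4)(0) = 0
g^(5)(0) = 800
The Taylor polynomial is Σ g^(k)(0)/k! · z^k.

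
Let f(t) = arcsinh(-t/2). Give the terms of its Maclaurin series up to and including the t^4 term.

[t^0] = 0;  [t^1] = -1/2;  [t^2] = 0;  [t^3] = 1/48;  [t^4] = 0.

t^3/48 - t/2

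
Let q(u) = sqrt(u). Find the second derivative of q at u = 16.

-1/256

The coefficient of (u - 16)^2 in the expansion is -1/512, so q′′(16) = 2! * (-1/512) = -1/256.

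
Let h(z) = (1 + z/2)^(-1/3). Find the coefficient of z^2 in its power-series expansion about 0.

1/18

h(0) = 1
h′(0) = -1/6
h′′(0) = 1/9
Then c_k = h^(k)(0)/k! gives each Taylor coefficient.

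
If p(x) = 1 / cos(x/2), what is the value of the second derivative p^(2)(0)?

Invert the denominator's series and multiply.
The coefficient of x^2 in the expansion is 1/8, so p′′(0) = 2! * (1/8) = 1/4.

1/4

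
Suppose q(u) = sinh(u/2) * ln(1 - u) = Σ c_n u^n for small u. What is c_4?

-3/16

Multiply the two series term by term and collect like powers.
q(0) = 0
q′(0) = 0
q′′(0) = -1
q′′′(0) = -3/2
q^(4)(0) = -9/2
So c_4 = q^(4)(0)/4! = -3/16.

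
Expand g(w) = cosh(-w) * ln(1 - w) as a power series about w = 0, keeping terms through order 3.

-5*w^3/6 - w^2/2 - w

Multiply the two series term by term and collect like powers.
g(0) = 0
g′(0) = -1
g′′(0) = -1
g′′′(0) = -5
Dividing each by k! gives the coefficients c_0, ..., c_3.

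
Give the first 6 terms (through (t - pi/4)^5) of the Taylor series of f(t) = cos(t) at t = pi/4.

Differentiate repeatedly and evaluate at the center.

-sqrt(2)*(t - pi/4)^5/240 + sqrt(2)*(t - pi/4)^4/48 + sqrt(2)*(t - pi/4)^3/12 - sqrt(2)*(t - pi/4)^2/4 - sqrt(2)*(t - pi/4)/2 + sqrt(2)/2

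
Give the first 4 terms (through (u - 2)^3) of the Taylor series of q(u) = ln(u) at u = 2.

q(2) = ln(2)
q′(2) = 1/2
q′′(2) = -1/4
q′′′(2) = 1/4

(u - 2)^3/24 - (u - 2)^2/8 + (u - 2)/2 + ln(2)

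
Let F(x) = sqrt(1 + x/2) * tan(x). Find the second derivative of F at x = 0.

1/2

Expand each factor separately, then convolve coefficients.
The coefficient of x^2 in the expansion is 1/4, so F′′(0) = 2! * (1/4) = 1/2.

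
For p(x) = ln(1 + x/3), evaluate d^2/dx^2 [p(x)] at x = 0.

From the series, [x^2] p = -1/18; multiply by 2! = 2 to get -1/9.

-1/9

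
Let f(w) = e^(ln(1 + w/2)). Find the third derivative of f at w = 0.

0

Plug the Maclaurin series of the inner function into that of the outer and collect terms.
The coefficient of w^3 in the expansion is 0, so f′′′(0) = 3! * (0) = 0.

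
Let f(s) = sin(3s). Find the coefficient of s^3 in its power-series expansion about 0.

-9/2

[s^0] = 0;  [s^1] = 3;  [s^2] = 0;  [s^3] = -9/2.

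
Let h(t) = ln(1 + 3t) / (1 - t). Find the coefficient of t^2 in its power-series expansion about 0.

Take the Cauchy product of the two expansions.
[t^0] = 0;  [t^1] = 3;  [t^2] = -3/2.

-3/2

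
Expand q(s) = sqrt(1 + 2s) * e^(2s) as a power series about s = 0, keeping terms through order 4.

11*s^4/8 + 17*s^3/6 + 7*s^2/2 + 3*s + 1

Multiply the two series term by term and collect like powers.
[s^0] = 1;  [s^1] = 3;  [s^2] = 7/2;  [s^3] = 17/6;  [s^4] = 11/8.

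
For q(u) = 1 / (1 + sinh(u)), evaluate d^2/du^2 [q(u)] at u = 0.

Expand as Σ (-1)^k u^k with u equal to the inner function's series.
From the series, [u^2] q = 1; multiply by 2! = 2 to get 2.

2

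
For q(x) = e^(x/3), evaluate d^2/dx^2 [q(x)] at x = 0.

Compute the successive derivatives at the expansion point and divide by k!.
The coefficient of x^2 in the expansion is 1/18, so q′′(0) = 2! * (1/18) = 1/9.

1/9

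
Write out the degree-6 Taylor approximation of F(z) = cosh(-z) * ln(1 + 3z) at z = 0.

-2109*z^6/16 + 2129*z^5/40 - 45*z^4/2 + 21*z^3/2 - 9*z^2/2 + 3*z

Take the Cauchy product of the two expansions.
F(0) = 0
F′(0) = 3
F′′(0) = -9
F′′′(0) = 63
F^(4)(0) = -540
F^(5)(0) = 6387
F^(6)(0) = -94905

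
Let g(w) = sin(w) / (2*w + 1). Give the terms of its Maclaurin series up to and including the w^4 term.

Expand 1/(denominator) as a geometric series and multiply by the numerator's series.
g(0) = 0
g′(0) = 1
g′′(0) = -4
g′′′(0) = 23
g^(4)(0) = -184

-23*w^4/3 + 23*w^3/6 - 2*w^2 + w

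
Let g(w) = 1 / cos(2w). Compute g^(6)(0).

Divide the numerator series by the denominator series (power-series long division).
From the series, [w^6] g = 244/45; multiply by 6! = 720 to get 3904.

3904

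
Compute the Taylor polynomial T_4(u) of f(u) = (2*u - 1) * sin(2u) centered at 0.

Multiply each power in the prefactor through the base expansion.
f(0) = 0
f′(0) = -2
f′′(0) = 8
f′′′(0) = 8
f^(4)(0) = -64
The Taylor polynomial is Σ f^(k)(0)/k! · u^k.

-8*u^4/3 + 4*u^3/3 + 4*u^2 - 2*u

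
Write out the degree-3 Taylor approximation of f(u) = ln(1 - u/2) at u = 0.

[u^0] = 0;  [u^1] = -1/2;  [u^2] = -1/8;  [u^3] = -1/24.

-u^3/24 - u^2/8 - u/2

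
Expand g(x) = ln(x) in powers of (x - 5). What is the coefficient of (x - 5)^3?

g(5) = ln(5)
g′(5) = 1/5
g′′(5) = -1/25
g′′′(5) = 2/125
Then c_k = g^(k)(5)/k! gives each Taylor coefficient.

1/375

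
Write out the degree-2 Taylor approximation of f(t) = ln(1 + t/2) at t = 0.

[t^0] = 0;  [t^1] = 1/2;  [t^2] = -1/8.

-t^2/8 + t/2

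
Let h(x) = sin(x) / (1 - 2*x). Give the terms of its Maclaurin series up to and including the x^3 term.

Multiply the numerator's expansion by the denominator's geometric series.
h(0) = 0
h′(0) = 1
h′′(0) = 4
h′′′(0) = 23

23*x^3/6 + 2*x^2 + x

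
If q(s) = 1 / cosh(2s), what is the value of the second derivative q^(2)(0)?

-4

Divide the numerator series by the denominator series (power-series long division).
From the series, [s^2] q = -2; multiply by 2! = 2 to get -4.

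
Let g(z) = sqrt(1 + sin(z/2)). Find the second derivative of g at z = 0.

-1/16

Substitute the inner expansion into the outer series and collect powers.
The coefficient of z^2 in the expansion is -1/32, so g′′(0) = 2! * (-1/32) = -1/16.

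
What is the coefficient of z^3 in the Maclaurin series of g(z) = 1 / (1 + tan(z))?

-4/3

Use the geometric series for the reciprocal, then substitute.
So c_3 = g′′′(0)/3! = -4/3.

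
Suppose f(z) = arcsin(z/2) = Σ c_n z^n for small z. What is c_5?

3/1280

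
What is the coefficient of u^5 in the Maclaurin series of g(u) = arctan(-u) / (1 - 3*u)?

-391/5

Multiply the numerator's expansion by the denominator's geometric series.
g(0) = 0
g′(0) = -1
g′′(0) = -6
g′′′(0) = -52
g^(4)(0) = -624
g^(5)(0) = -9384
So c_5 = g^(5)(0)/5! = -391/5.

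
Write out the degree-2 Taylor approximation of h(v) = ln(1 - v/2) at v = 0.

-v^2/8 - v/2

h(0) = 0
h′(0) = -1/2
h′′(0) = -1/4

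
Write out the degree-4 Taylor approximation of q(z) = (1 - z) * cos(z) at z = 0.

Distribute the polynomial across the series and collect like powers.
q(0) = 1
q′(0) = -1
q′′(0) = -1
q′′′(0) = 3
q^(4)(0) = 1
Dividing each by k! gives the coefficients c_0, ..., c_4.

z^4/24 + z^3/2 - z^2/2 - z + 1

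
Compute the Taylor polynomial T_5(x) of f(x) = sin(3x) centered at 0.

f(0) = 0
f′(0) = 3
f′′(0) = 0
f′′′(0) = -27
f^(4)(0) = 0
f^(5)(0) = 243

81*x^5/40 - 9*x^3/2 + 3*x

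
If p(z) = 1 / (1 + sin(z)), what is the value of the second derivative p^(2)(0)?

Use the geometric series for the reciprocal, then substitute.
The coefficient of z^2 in the expansion is 1, so p′′(0) = 2! * (1) = 2.

2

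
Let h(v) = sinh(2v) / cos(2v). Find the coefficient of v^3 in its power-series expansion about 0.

16/3

Divide the numerator series by the denominator series (power-series long division).
h(0) = 0
h′(0) = 2
h′′(0) = 0
h′′′(0) = 32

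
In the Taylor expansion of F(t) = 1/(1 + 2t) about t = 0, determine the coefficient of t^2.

[t^0] = 1;  [t^1] = -2;  [t^2] = 4.

4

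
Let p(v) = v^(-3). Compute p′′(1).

12

From the series, [(v - 1)^2] p = 6; multiply by 2! = 2 to get 12.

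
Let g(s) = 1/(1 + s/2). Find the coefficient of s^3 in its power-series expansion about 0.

-1/8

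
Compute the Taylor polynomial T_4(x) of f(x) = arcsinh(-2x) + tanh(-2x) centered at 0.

Combine the two series term by term.
[x^0] = 0;  [x^1] = -4;  [x^2] = 0;  [x^3] = 4;  [x^4] = 0.

4*x^3 - 4*x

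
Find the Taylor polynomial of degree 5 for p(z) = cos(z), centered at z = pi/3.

-sqrt(3)*(z - pi/3)^5/240 + (z - pi/3)^4/48 + sqrt(3)*(z - pi/3)^3/12 - (z - pi/3)^2/4 - sqrt(3)*(z - pi/3)/2 + 1/2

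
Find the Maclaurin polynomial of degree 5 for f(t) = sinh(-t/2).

f(0) = 0
f′(0) = -1/2
f′′(0) = 0
f′′′(0) = -1/8
f^(4)(0) = 0
f^(5)(0) = -1/32

-t^5/3840 - t^3/48 - t/2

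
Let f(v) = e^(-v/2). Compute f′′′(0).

Differentiate repeatedly and evaluate at the center.
From the series, [v^3] f = -1/48; multiply by 3! = 6 to get -1/8.

-1/8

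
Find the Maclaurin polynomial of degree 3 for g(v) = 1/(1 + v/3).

-v^3/27 + v^2/9 - v/3 + 1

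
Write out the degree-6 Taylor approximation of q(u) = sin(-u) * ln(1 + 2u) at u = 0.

-215*u^6/36 + 11*u^5/3 - 7*u^4/3 + 2*u^3 - 2*u^2

Expand each factor separately, then convolve coefficients.
q(0) = 0
q′(0) = 0
q′′(0) = -4
q′′′(0) = 12
q^(4)(0) = -56
q^(5)(0) = 440
q^(6)(0) = -4300
Then c_k = q^(k)(0)/k! gives each Taylor coefficient.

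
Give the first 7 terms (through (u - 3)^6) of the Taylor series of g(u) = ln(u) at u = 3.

[(u - 3)^0] = ln(3);  [(u - 3)^1] = 1/3;  [(u - 3)^2] = -1/18;  [(u - 3)^3] = 1/81;  [(u - 3)^4] = -1/324;  [(u - 3)^5] = 1/1215;  [(u - 3)^6] = -1/4374.

-(u - 3)^6/4374 + (u - 3)^5/1215 - (u - 3)^4/324 + (u - 3)^3/81 - (u - 3)^2/18 + (u - 3)/3 + ln(3)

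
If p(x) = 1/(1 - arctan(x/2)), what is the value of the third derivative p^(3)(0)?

Compose series: expand the inner function first, then feed it into the outer expansion.
From the series, [x^3] p = 1/12; multiply by 3! = 6 to get 1/2.

1/2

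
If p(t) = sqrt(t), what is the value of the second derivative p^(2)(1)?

Use the known series and substitute for the argument.
The coefficient of (t - 1)^2 in the expansion is -1/8, so p′′(1) = 2! * (-1/8) = -1/4.

-1/4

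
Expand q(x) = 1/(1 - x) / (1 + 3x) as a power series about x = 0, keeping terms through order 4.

61*x^4 - 20*x^3 + 7*x^2 - 2*x + 1

Multiply the two series term by term and collect like powers.
q(0) = 1
q′(0) = -2
q′′(0) = 14
q′′′(0) = -120
q^(4)(0) = 1464
Then c_k = q^(k)(0)/k! gives each Taylor coefficient.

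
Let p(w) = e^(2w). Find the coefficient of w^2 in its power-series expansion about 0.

[w^0] = 1;  [w^1] = 2;  [w^2] = 2.

2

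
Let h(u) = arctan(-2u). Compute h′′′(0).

The coefficient of u^3 in the expansion is 8/3, so h′′′(0) = 3! * (8/3) = 16.

16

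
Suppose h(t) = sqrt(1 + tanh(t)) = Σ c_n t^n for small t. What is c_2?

Compose series: expand the inner function first, then feed it into the outer expansion.
h(0) = 1
h′(0) = 1/2
h′′(0) = -1/4
So c_2 = h′′(0)/2! = -1/8.

-1/8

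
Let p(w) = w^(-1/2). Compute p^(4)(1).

Differentiate repeatedly and evaluate at the center.
The coefficient of (w - 1)^4 in the expansion is 35/128, so p^(4)(1) = 4! * (35/128) = 105/16.

105/16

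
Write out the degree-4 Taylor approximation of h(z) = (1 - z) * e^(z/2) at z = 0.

Distribute the polynomial across the series and collect like powers.
[z^0] = 1;  [z^1] = -1/2;  [z^2] = -3/8;  [z^3] = -5/48;  [z^4] = -7/384.

-7*z^4/384 - 5*z^3/48 - 3*z^2/8 - z/2 + 1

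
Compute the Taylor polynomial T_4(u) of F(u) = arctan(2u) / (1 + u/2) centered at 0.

13*u^4/12 - 13*u^3/6 - u^2 + 2*u

Expand each factor separately, then convolve coefficients.
[u^0] = 0;  [u^1] = 2;  [u^2] = -1;  [u^3] = -13/6;  [u^4] = 13/12.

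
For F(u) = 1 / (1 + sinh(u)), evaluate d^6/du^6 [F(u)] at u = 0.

Write 1/(1+u) = 1 - u + u^2 - u^3 + ... and substitute the series for u.
From the series, [u^6] F = 77/45; multiply by 6! = 720 to get 1232.

1232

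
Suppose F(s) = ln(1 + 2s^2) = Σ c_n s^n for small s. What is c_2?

F(0) = 0
F′(0) = 0
F′′(0) = 4
So c_2 = F′′(0)/2! = 2.

2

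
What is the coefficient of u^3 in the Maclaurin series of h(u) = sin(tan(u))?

1/6

Plug the Maclaurin series of the inner function into that of the outer and collect terms.
h(0) = 0
h′(0) = 1
h′′(0) = 0
h′′′(0) = 1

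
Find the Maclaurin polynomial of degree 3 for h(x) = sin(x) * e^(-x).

Multiply the two series term by term and collect like powers.
[x^0] = 0;  [x^1] = 1;  [x^2] = -1;  [x^3] = 1/3.

x^3/3 - x^2 + x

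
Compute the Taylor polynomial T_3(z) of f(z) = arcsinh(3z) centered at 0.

-9*z^3/2 + 3*z

f(0) = 0
f′(0) = 3
f′′(0) = 0
f′′′(0) = -27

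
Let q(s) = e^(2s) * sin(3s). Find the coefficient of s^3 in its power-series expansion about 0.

3/2

Expand each factor separately, then convolve coefficients.
q(0) = 0
q′(0) = 3
q′′(0) = 12
q′′′(0) = 9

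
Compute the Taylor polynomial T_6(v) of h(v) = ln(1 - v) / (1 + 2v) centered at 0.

259*v^6/10 - 391*v^5/30 + 77*v^4/12 - 10*v^3/3 + 3*v^2/2 - v

Expand each factor separately, then convolve coefficients.
h(0) = 0
h′(0) = -1
h′′(0) = 3
h′′′(0) = -20
h^(4)(0) = 154
h^(5)(0) = -1564
h^(6)(0) = 18648
Then c_k = h^(k)(0)/k! gives each Taylor coefficient.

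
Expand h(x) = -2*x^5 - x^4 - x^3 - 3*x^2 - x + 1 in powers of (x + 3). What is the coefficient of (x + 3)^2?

492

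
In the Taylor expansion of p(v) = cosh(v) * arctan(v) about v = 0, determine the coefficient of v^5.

Take the Cauchy product of the two expansions.
p(0) = 0
p′(0) = 1
p′′(0) = 0
p′′′(0) = 1
p^(4)(0) = 0
p^(5)(0) = 9

3/40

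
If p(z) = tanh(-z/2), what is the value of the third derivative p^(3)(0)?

From the series, [z^3] p = 1/24; multiply by 3! = 6 to get 1/4.

1/4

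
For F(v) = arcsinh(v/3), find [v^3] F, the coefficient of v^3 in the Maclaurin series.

-1/162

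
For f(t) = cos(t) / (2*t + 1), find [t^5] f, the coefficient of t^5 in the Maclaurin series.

-337/12

Use 1/(1 - r) = Σ r^k on the denominator, then take the Cauchy product.
[t^0] = 1;  [t^1] = -2;  [t^2] = 7/2;  [t^3] = -7;  [t^4] = 337/24;  [t^5] = -337/12.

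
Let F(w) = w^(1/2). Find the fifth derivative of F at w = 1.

The coefficient of (w - 1)^5 in the expansion is 7/256, so F^(5)(1) = 5! * (7/256) = 105/32.

105/32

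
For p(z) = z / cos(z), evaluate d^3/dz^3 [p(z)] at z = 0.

3

Divide the numerator series by the denominator series (power-series long division).
The coefficient of z^3 in the expansion is 1/2, so p′′′(0) = 3! * (1/2) = 3.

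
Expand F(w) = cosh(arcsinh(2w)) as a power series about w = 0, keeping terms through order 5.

-2*w^4 + 2*w^2 + 1

Let u equal the inner series; expand the outer function in u and truncate.
F(0) = 1
F′(0) = 0
F′′(0) = 4
F′′′(0) = 0
F^(4)(0) = -48
F^(5)(0) = 0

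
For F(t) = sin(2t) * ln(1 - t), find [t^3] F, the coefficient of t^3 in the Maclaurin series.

Multiply the two series term by term and collect like powers.
So c_3 = F′′′(0)/3! = -1.

-1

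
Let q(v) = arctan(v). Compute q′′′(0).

-2

The coefficient of v^3 in the expansion is -1/3, so q′′′(0) = 3! * (-1/3) = -2.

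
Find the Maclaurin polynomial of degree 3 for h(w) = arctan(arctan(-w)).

Plug the Maclaurin series of the inner function into that of the outer and collect terms.
[w^0] = 0;  [w^1] = -1;  [w^2] = 0;  [w^3] = 2/3.

2*w^3/3 - w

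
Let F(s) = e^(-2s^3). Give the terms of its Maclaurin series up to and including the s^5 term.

1 - 2*s^3

Compute the successive derivatives at the expansion point and divide by k!.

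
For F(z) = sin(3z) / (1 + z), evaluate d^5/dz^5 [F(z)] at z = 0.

Take the Cauchy product of the two expansions.
From the series, [z^5] F = 21/40; multiply by 5! = 120 to get 63.

63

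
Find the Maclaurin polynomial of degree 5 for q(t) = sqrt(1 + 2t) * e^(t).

Write out both Maclaurin series and multiply, keeping only the needed powers.
q(0) = 1
q′(0) = 2
q′′(0) = 2
q′′′(0) = 4
q^(4)(0) = -4
q^(5)(0) = 56
Then c_k = q^(k)(0)/k! gives each Taylor coefficient.

7*t^5/15 - t^4/6 + 2*t^3/3 + t^2 + 2*t + 1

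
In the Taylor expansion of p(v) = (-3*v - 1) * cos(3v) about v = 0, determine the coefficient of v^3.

Shift and add copies of the series according to the polynomial's terms.
p(0) = -1
p′(0) = -3
p′′(0) = 9
p′′′(0) = 81
Then c_k = p^(k)(0)/k! gives each Taylor coefficient.

27/2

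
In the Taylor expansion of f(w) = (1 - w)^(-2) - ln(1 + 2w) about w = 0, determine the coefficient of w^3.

4/3

Add the two expansions coefficient-wise.
f(0) = 1
f′(0) = 0
f′′(0) = 10
f′′′(0) = 8
So c_3 = f′′′(0)/3! = 4/3.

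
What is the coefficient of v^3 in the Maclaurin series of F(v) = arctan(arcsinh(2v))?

-4

Plug the Maclaurin series of the inner function into that of the outer and collect terms.
F(0) = 0
F′(0) = 2
F′′(0) = 0
F′′′(0) = -24
So c_3 = F′′′(0)/3! = -4.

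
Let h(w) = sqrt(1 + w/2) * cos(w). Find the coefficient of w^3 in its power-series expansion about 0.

-15/128

Write out both Maclaurin series and multiply, keeping only the needed powers.
h(0) = 1
h′(0) = 1/4
h′′(0) = -17/16
h′′′(0) = -45/64
The Taylor polynomial is Σ h^(k)(0)/k! · w^k.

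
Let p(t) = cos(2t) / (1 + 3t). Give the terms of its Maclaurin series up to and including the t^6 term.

25781*t^6/45 - 191*t^5 + 191*t^4/3 - 21*t^3 + 7*t^2 - 3*t + 1

Take the Cauchy product of the two expansions.
p(0) = 1
p′(0) = -3
p′′(0) = 14
p′′′(0) = -126
p^(4)(0) = 1528
p^(5)(0) = -22920
p^(6)(0) = 412496
The Taylor polynomial is Σ p^(k)(0)/k! · t^k.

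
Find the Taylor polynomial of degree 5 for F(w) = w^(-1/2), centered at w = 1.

[(w - 1)^0] = 1;  [(w - 1)^1] = -1/2;  [(w - 1)^2] = 3/8;  [(w - 1)^3] = -5/16;  [(w - 1)^4] = 35/128;  [(w - 1)^5] = -63/256.

-63*(w - 1)^5/256 + 35*(w - 1)^4/128 - 5*(w - 1)^3/16 + 3*(w - 1)^2/8 - (w - 1)/2 + 1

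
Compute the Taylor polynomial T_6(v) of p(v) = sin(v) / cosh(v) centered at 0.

Write the quotient as an unknown series and match coefficients against numerator = denominator · series.
p(0) = 0
p′(0) = 1
p′′(0) = 0
p′′′(0) = -4
p^(4)(0) = 0
p^(5)(0) = 36
p^(6)(0) = 0
Dividing each by k! gives the coefficients c_0, ..., c_6.

3*v^5/10 - 2*v^3/3 + v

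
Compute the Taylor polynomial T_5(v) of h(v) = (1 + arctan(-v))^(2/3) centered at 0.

Let u equal the inner series; expand the outer function in u and truncate.
[v^0] = 1;  [v^1] = -2/3;  [v^2] = -1/9;  [v^3] = 14/81;  [v^4] = 11/243;  [v^5] = -376/3645.

-376*v^5/3645 + 11*v^4/243 + 14*v^3/81 - v^2/9 - 2*v/3 + 1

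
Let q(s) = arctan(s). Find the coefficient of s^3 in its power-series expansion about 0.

-1/3

c_3 = q′′′(0)/3! = -1/3.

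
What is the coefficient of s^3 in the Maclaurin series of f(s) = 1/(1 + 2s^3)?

-2

f(0) = 1
f′(0) = 0
f′′(0) = 0
f′′′(0) = -12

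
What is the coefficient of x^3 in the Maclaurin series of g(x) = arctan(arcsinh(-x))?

Plug the Maclaurin series of the inner function into that of the outer and collect terms.
g(0) = 0
g′(0) = -1
g′′(0) = 0
g′′′(0) = 3
So c_3 = g′′′(0)/3! = 1/2.

1/2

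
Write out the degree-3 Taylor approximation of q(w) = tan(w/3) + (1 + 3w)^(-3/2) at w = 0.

Combine the two series term by term.
[w^0] = 1;  [w^1] = -25/6;  [w^2] = 135/8;  [w^3] = -76529/1296.

-76529*w^3/1296 + 135*w^2/8 - 25*w/6 + 1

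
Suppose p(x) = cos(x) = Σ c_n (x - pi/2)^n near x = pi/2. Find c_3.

1/6

Compute the successive derivatives at the expansion point and divide by k!.
p(pi/2) = 0
p′(pi/2) = -1
p′′(pi/2) = 0
p′′′(pi/2) = 1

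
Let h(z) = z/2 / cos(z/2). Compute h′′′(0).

Divide the numerator series by the denominator series (power-series long division).
From the series, [z^3] h = 1/16; multiply by 3! = 6 to get 3/8.

3/8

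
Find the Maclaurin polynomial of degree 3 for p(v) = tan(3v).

Compute the successive derivatives at the expansion point and divide by k!.
[v^0] = 0;  [v^1] = 3;  [v^2] = 0;  [v^3] = 9.

9*v^3 + 3*v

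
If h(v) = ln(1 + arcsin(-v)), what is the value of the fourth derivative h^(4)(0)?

Plug the Maclaurin series of the inner function into that of the outer and collect terms.
The coefficient of v^4 in the expansion is -5/12, so h^(4)(0) = 4! * (-5/12) = -10.

-10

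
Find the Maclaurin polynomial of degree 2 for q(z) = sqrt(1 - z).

[z^0] = 1;  [z^1] = -1/2;  [z^2] = -1/8.

-z^2/8 - z/2 + 1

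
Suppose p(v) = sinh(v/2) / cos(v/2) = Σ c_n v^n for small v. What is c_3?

Invert the denominator's series and multiply.

1/12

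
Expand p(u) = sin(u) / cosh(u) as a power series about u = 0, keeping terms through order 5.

3*u^5/10 - 2*u^3/3 + u

Invert the denominator's series and multiply.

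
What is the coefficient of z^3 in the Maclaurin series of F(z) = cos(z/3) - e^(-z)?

Combine the two series term by term.
[z^0] = 0;  [z^1] = 1;  [z^2] = -5/9;  [z^3] = 1/6.
So c_3 = F′′′(0)/3! = 1/6.

1/6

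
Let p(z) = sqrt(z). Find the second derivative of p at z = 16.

-1/256

The coefficient of (z - 16)^2 in the expansion is -1/512, so p′′(16) = 2! * (-1/512) = -1/256.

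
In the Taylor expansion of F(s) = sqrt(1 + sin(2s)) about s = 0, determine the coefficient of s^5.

1/120

Let u equal the inner series; expand the outer function in u and truncate.
[s^0] = 1;  [s^1] = 1;  [s^2] = -1/2;  [s^3] = -1/6;  [s^4] = 1/24;  [s^5] = 1/120.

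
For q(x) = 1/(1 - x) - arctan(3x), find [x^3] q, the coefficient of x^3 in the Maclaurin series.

10

Expand each term separately and add.
[x^0] = 1;  [x^1] = -2;  [x^2] = 1;  [x^3] = 10.
So c_3 = q′′′(0)/3! = 10.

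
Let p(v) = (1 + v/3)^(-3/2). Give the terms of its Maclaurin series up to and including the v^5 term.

-77*v^5/6912 + 35*v^4/1152 - 35*v^3/432 + 5*v^2/24 - v/2 + 1

p(0) = 1
p′(0) = -1/2
p′′(0) = 5/12
p′′′(0) = -35/72
p^(4)(0) = 35/48
p^(5)(0) = -385/288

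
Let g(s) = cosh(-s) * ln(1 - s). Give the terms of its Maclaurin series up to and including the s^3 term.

-5*s^3/6 - s^2/2 - s

Expand each factor separately, then convolve coefficients.
g(0) = 0
g′(0) = -1
g′′(0) = -1
g′′′(0) = -5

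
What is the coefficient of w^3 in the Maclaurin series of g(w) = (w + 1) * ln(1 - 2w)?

-14/3

Multiply each power in the prefactor through the base expansion.
g(0) = 0
g′(0) = -2
g′′(0) = -8
g′′′(0) = -28
So c_3 = g′′′(0)/3! = -14/3.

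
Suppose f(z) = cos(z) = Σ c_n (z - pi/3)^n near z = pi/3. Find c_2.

-1/4

f(pi/3) = 1/2
f′(pi/3) = -sqrt(3)/2
f′′(pi/3) = -1/2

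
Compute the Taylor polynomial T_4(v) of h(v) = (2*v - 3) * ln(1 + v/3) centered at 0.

Shift and add copies of the series according to the polynomial's terms.
h(0) = 0
h′(0) = -1
h′′(0) = 5/3
h′′′(0) = -8/9
h^(4)(0) = 22/27
The Taylor polynomial is Σ h^(k)(0)/k! · v^k.

11*v^4/324 - 4*v^3/27 + 5*v^2/6 - v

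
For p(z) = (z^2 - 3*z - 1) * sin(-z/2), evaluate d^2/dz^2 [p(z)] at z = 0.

Shift and add copies of the series according to the polynomial's terms.
The coefficient of z^2 in the expansion is 3/2, so p′′(0) = 2! * (3/2) = 3.

3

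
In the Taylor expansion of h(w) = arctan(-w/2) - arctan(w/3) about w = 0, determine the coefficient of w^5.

Expand each term separately and add.
[w^0] = 0;  [w^1] = -5/6;  [w^2] = 0;  [w^3] = 35/648;  [w^4] = 0;  [w^5] = -55/7776.
So c_5 = h^(5)(0)/5! = -55/7776.

-55/7776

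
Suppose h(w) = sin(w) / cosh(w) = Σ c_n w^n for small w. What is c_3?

Write the quotient as an unknown series and match coefficients against numerator = denominator · series.
[w^0] = 0;  [w^1] = 1;  [w^2] = 0;  [w^3] = -2/3.
So c_3 = h′′′(0)/3! = -2/3.

-2/3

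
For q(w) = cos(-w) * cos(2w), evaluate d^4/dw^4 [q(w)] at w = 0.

Take the Cauchy product of the two expansions.
The coefficient of w^4 in the expansion is 41/24, so q^(4)(0) = 4! * (41/24) = 41.

41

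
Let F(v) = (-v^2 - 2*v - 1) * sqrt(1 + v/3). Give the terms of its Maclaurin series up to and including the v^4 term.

101*v^4/10368 - 61*v^3/432 - 95*v^2/72 - 13*v/6 - 1

Multiply each power in the prefactor through the base expansion.
F(0) = -1
F′(0) = -13/6
F′′(0) = -95/36
F′′′(0) = -61/72
F^(4)(0) = 101/432
The Taylor polynomial is Σ F^(k)(0)/k! · v^k.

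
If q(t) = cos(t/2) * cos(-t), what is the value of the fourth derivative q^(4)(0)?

41/16

Expand each factor separately, then convolve coefficients.
The coefficient of t^4 in the expansion is 41/384, so q^(4)(0) = 4! * (41/384) = 41/16.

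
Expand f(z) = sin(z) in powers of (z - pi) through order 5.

-(z - pi)^5/120 + (z - pi)^3/6 - (z - pi)

Differentiate repeatedly and evaluate at the center.
f(pi) = 0
f′(pi) = -1
f′′(pi) = 0
f′′′(pi) = 1
f^(4)(pi) = 0
f^(5)(pi) = -1
The Taylor polynomial is Σ f^(k)(pi)/k! · (z - pi)^k.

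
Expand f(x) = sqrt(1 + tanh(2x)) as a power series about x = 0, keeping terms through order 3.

Let u equal the inner series; expand the outer function in u and truncate.
f(0) = 1
f′(0) = 1
f′′(0) = -1
f′′′(0) = -5
Dividing each by k! gives the coefficients c_0, ..., c_3.

-5*x^3/6 - x^2/2 + x + 1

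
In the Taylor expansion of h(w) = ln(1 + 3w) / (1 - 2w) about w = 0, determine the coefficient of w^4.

15/4

Multiply the two series term by term and collect like powers.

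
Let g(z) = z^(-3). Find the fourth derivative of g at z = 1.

From the series, [(z - 1)^4] g = 15; multiply by 4! = 24 to get 360.

360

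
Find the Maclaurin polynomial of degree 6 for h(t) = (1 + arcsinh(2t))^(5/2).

363*t^6/16 + 11*t^5/8 - 85*t^4/8 - 5*t^3/6 + 15*t^2/2 + 5*t + 1

Compose series: expand the inner function first, then feed it into the outer expansion.
h(0) = 1
h′(0) = 5
h′′(0) = 15
h′′′(0) = -5
h^(4)(0) = -255
h^(5)(0) = 165
h^(6)(0) = 16335
Dividing each by k! gives the coefficients c_0, ..., c_6.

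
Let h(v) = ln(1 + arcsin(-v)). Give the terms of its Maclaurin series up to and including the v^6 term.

Compose series: expand the inner function first, then feed it into the outer expansion.
h(0) = 0
h′(0) = -1
h′′(0) = -1
h′′′(0) = -3
h^(4)(0) = -10
h^(5)(0) = -53
h^(6)(0) = -304
The Taylor polynomial is Σ h^(k)(0)/k! · v^k.

-19*v^6/45 - 53*v^5/120 - 5*v^4/12 - v^3/2 - v^2/2 - v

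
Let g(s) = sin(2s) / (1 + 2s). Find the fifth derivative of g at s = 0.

Expand each factor separately, then convolve coefficients.
The coefficient of s^5 in the expansion is 404/15, so g^(5)(0) = 5! * (404/15) = 3232.

3232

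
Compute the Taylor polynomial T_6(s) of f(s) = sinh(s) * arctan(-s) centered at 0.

-11*s^6/72 + s^4/6 - s^2

Multiply the two series term by term and collect like powers.
f(0) = 0
f′(0) = 0
f′′(0) = -2
f′′′(0) = 0
f^(4)(0) = 4
f^(5)(0) = 0
f^(6)(0) = -110
Then c_k = f^(k)(0)/k! gives each Taylor coefficient.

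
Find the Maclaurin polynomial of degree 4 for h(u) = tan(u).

Compute the successive derivatives at the expansion point and divide by k!.
[u^0] = 0;  [u^1] = 1;  [u^2] = 0;  [u^3] = 1/3;  [u^4] = 0.

u^3/3 + u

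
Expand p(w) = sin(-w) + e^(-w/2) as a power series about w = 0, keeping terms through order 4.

w^4/384 + 7*w^3/48 + w^2/8 - 3*w/2 + 1

Add the two expansions coefficient-wise.
p(0) = 1
p′(0) = -3/2
p′′(0) = 1/4
p′′′(0) = 7/8
p^(4)(0) = 1/16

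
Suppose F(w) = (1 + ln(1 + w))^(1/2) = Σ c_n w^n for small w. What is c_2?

Compose series: expand the inner function first, then feed it into the outer expansion.
F(0) = 1
F′(0) = 1/2
F′′(0) = -3/4
So c_2 = F′′(0)/2! = -3/8.

-3/8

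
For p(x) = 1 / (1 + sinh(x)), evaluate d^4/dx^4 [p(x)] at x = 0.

Expand as Σ (-1)^k u^k with u equal to the inner function's series.
From the series, [x^4] p = 4/3; multiply by 4! = 24 to get 32.

32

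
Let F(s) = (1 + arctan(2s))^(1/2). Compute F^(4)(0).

17

Plug the Maclaurin series of the inner function into that of the outer and collect terms.
The coefficient of s^4 in the expansion is 17/24, so F^(4)(0) = 4! * (17/24) = 17.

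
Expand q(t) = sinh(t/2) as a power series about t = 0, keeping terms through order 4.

Compute the successive derivatives at the expansion point and divide by k!.
q(0) = 0
q′(0) = 1/2
q′′(0) = 0
q′′′(0) = 1/8
q^(4)(0) = 0
Dividing each by k! gives the coefficients c_0, ..., c_4.

t^3/48 + t/2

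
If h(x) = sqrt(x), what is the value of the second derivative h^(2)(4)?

-1/32

Use the known series and substitute for the argument.
The coefficient of (x - 4)^2 in the expansion is -1/64, so h′′(4) = 2! * (-1/64) = -1/32.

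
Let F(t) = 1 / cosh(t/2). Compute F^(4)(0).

Divide the numerator series by the denominator series (power-series long division).
From the series, [t^4] F = 5/384; multiply by 4! = 24 to get 5/16.

5/16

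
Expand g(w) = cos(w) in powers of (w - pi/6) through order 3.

g(pi/6) = sqrt(3)/2
g′(pi/6) = -1/2
g′′(pi/6) = -sqrt(3)/2
g′′′(pi/6) = 1/2
Dividing each by k! gives the coefficients c_0, ..., c_3.

(w - pi/6)^3/12 - sqrt(3)*(w - pi/6)^2/4 - (w - pi/6)/2 + sqrt(3)/2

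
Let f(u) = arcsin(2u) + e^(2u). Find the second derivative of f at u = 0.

4

Combine the two series term by term.
The coefficient of u^2 in the expansion is 2, so f′′(0) = 2! * (2) = 4.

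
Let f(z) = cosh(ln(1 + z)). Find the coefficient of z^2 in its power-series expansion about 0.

1/2

Plug the Maclaurin series of the inner function into that of the outer and collect terms.
f(0) = 1
f′(0) = 0
f′′(0) = 1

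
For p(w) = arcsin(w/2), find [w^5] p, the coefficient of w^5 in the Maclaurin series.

3/1280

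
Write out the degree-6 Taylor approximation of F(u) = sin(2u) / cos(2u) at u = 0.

Invert the denominator's series and multiply.
[u^0] = 0;  [u^1] = 2;  [u^2] = 0;  [u^3] = 8/3;  [u^4] = 0;  [u^5] = 64/15;  [u^6] = 0.

64*u^5/15 + 8*u^3/3 + 2*u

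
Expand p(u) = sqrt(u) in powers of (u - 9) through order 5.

[(u - 9)^0] = 3;  [(u - 9)^1] = 1/6;  [(u - 9)^2] = -1/216;  [(u - 9)^3] = 1/3888;  [(u - 9)^4] = -5/279936;  [(u - 9)^5] = 7/5038848.

7*(u - 9)^5/5038848 - 5*(u - 9)^4/279936 + (u - 9)^3/3888 - (u - 9)^2/216 + (u - 9)/6 + 3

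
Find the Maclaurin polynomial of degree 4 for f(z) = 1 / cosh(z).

5*z^4/24 - z^2/2 + 1

Write the quotient as an unknown series and match coefficients against numerator = denominator · series.
f(0) = 1
f′(0) = 0
f′′(0) = -1
f′′′(0) = 0
f^(4)(0) = 5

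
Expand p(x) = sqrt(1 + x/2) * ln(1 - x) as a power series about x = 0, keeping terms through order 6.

Take the Cauchy product of the two expansions.

-25939*x^6/122880 - 7789*x^5/30720 - 125*x^4/384 - 41*x^3/96 - 3*x^2/4 - x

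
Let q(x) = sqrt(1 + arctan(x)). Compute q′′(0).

Substitute the inner expansion into the outer series and collect powers.
From the series, [x^2] q = -1/8; multiply by 2! = 2 to get -1/4.

-1/4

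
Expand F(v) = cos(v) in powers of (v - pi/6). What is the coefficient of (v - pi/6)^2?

c_2 = F′′(pi/6)/2! = -sqrt(3)/4.

-sqrt(3)/4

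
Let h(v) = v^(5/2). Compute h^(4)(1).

The coefficient of (v - 1)^4 in the expansion is -5/128, so h^(4)(1) = 4! * (-5/128) = -15/16.

-15/16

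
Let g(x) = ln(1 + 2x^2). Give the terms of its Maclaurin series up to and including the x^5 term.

g(0) = 0
g′(0) = 0
g′′(0) = 4
g′′′(0) = 0
g^(4)(0) = -48
g^(5)(0) = 0

-2*x^4 + 2*x^2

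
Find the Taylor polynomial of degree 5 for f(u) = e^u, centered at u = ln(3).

(u - ln(3))^5/40 + (u - ln(3))^4/8 + (u - ln(3))^3/2 + 3*(u - ln(3))^2/2 + 3*(u - ln(3)) + 3

Use the known series and substitute for the argument.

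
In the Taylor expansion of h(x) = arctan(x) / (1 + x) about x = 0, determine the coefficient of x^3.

Write out both Maclaurin series and multiply, keeping only the needed powers.
[x^0] = 0;  [x^1] = 1;  [x^2] = -1;  [x^3] = 2/3.

2/3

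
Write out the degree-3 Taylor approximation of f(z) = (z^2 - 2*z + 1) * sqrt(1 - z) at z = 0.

-5*z^3/16 + 15*z^2/8 - 5*z/2 + 1

Multiply each power in the prefactor through the base expansion.
[z^0] = 1;  [z^1] = -5/2;  [z^2] = 15/8;  [z^3] = -5/16.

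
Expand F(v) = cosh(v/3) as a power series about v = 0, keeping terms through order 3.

v^2/18 + 1

F(0) = 1
F′(0) = 0
F′′(0) = 1/9
F′′′(0) = 0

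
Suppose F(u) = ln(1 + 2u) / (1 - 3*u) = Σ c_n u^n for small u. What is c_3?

Expand 1/(denominator) as a geometric series and multiply by the numerator's series.
F(0) = 0
F′(0) = 2
F′′(0) = 8
F′′′(0) = 88
So c_3 = F′′′(0)/3! = 44/3.

44/3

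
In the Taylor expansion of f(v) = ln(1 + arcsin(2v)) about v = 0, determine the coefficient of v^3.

Plug the Maclaurin series of the inner function into that of the outer and collect terms.
f(0) = 0
f′(0) = 2
f′′(0) = -4
f′′′(0) = 24
So c_3 = f′′′(0)/3! = 4.

4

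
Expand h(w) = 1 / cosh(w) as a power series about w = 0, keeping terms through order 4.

Invert the denominator's series and multiply.
h(0) = 1
h′(0) = 0
h′′(0) = -1
h′′′(0) = 0
h^(4)(0) = 5
Then c_k = h^(k)(0)/k! gives each Taylor coefficient.

5*w^4/24 - w^2/2 + 1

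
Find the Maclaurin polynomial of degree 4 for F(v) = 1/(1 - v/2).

v^4/16 + v^3/8 + v^2/4 + v/2 + 1

[v^0] = 1;  [v^1] = 1/2;  [v^2] = 1/4;  [v^3] = 1/8;  [v^4] = 1/16.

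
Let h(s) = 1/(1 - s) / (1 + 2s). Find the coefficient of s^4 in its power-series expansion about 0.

11

Multiply the two series term by term and collect like powers.
[s^0] = 1;  [s^1] = -1;  [s^2] = 3;  [s^3] = -5;  [s^4] = 11.
So c_4 = h^(4)(0)/4! = 11.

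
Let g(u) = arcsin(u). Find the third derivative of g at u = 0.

1

Use the known series and substitute for the argument.
From the series, [u^3] g = 1/6; multiply by 3! = 6 to get 1.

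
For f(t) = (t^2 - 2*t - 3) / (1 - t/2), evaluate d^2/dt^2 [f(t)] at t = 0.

-3/2

Multiply each power in the prefactor through the base expansion.
The coefficient of t^2 in the expansion is -3/4, so f′′(0) = 2! * (-3/4) = -3/2.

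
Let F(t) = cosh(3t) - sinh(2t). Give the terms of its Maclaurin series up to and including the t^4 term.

Combine the two series term by term.
F(0) = 1
F′(0) = -2
F′′(0) = 9
F′′′(0) = -8
F^(4)(0) = 81

27*t^4/8 - 4*t^3/3 + 9*t^2/2 - 2*t + 1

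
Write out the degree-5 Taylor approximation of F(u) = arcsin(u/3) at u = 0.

Compute the successive derivatives at the expansion point and divide by k!.
F(0) = 0
F′(0) = 1/3
F′′(0) = 0
F′′′(0) = 1/27
F^(4)(0) = 0
F^(5)(0) = 1/27
Dividing each by k! gives the coefficients c_0, ..., c_5.

u^5/3240 + u^3/162 + u/3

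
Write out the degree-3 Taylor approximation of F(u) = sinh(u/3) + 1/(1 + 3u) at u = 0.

Combine the two series term by term.
F(0) = 1
F′(0) = -8/3
F′′(0) = 18
F′′′(0) = -4373/27

-4373*u^3/162 + 9*u^2 - 8*u/3 + 1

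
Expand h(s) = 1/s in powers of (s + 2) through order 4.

-(s + 2)^4/32 - (s + 2)^3/16 - (s + 2)^2/8 - (s + 2)/4 - 1/2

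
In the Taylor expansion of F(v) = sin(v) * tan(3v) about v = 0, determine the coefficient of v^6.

Take the Cauchy product of the two expansions.
F(0) = 0
F′(0) = 0
F′′(0) = 6
F′′′(0) = 0
F^(4)(0) = 204
F^(5)(0) = 0
F^(6)(0) = 22266
So c_6 = F^(6)(0)/6! = 1237/40.

1237/40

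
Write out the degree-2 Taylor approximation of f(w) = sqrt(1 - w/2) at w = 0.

-w^2/32 - w/4 + 1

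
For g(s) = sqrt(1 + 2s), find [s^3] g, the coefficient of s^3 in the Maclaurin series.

g(0) = 1
g′(0) = 1
g′′(0) = -1
g′′′(0) = 3
So c_3 = g′′′(0)/3! = 1/2.

1/2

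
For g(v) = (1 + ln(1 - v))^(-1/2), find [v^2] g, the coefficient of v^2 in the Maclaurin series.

5/8

Substitute the inner expansion into the outer series and collect powers.
[v^0] = 1;  [v^1] = 1/2;  [v^2] = 5/8.
So c_2 = g′′(0)/2! = 5/8.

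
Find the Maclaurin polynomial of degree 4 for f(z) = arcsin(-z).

-z^3/6 - z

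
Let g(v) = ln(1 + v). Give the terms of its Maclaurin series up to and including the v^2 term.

Use the known series and substitute for the argument.
[v^0] = 0;  [v^1] = 1;  [v^2] = -1/2.

-v^2/2 + v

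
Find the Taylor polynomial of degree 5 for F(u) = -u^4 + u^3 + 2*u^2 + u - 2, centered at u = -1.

-(u + 1)^4 + 5*(u + 1)^3 - 7*(u + 1)^2 + 4*(u + 1) - 3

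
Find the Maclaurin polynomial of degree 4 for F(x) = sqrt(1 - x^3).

1 - x^3/2

Apply the Taylor formula c_k = f^(k)(a)/k!.
[x^0] = 1;  [x^1] = 0;  [x^2] = 0;  [x^3] = -1/2;  [x^4] = 0.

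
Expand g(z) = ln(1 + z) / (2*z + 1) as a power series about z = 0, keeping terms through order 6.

-1327*z^6/30 + 661*z^5/30 - 131*z^4/12 + 16*z^3/3 - 5*z^2/2 + z

Expand 1/(denominator) as a geometric series and multiply by the numerator's series.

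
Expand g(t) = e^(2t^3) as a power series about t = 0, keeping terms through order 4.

[t^0] = 1;  [t^1] = 0;  [t^2] = 0;  [t^3] = 2;  [t^4] = 0.

2*t^3 + 1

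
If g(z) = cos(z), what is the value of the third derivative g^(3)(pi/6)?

The coefficient of (z - pi/6)^3 in the expansion is 1/12, so g′′′(pi/6) = 3! * (1/12) = 1/2.

1/2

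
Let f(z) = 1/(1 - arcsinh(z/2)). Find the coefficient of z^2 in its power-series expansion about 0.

Let u equal the inner series; expand the outer function in u and truncate.
f(0) = 1
f′(0) = 1/2
f′′(0) = 1/2
Dividing each by k! gives the coefficients c_0, ..., c_2.

1/4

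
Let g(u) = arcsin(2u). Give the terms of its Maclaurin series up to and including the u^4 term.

4*u^3/3 + 2*u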